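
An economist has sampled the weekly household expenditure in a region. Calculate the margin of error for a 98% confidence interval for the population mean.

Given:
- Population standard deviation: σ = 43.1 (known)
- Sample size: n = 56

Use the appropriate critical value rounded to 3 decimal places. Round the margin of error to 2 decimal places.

The population standard deviation σ is known, so use the z-interval margin of error formula.

For 98% confidence, z* = 2.326 (from standard normal table)

Margin of error formula for z-interval: E = z* × σ/√n

E = 2.326 × 43.1/√56
  = 2.326 × 5.759480
  = 13.3965

Rounded to 2 decimal places:

13.40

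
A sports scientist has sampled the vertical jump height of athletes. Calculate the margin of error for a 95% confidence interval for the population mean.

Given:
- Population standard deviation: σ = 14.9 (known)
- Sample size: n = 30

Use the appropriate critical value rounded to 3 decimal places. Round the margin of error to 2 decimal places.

The population standard deviation σ is known, so use the z-interval margin of error formula.

For 95% confidence, z* = 1.96 (from standard normal table)

Margin of error formula for z-interval: E = z* × σ/√n

E = 1.96 × 14.9/√30
  = 1.96 × 2.720355
  = 5.3319

Rounded to 2 decimal places:

5.33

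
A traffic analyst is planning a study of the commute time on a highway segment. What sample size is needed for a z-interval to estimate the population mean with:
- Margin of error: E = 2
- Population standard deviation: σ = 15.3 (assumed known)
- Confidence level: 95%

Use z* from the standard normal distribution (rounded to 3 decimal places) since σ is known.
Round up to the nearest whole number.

Using z* since population σ is known (z-interval formula).

For 95% confidence, z* = 1.96 (from standard normal table)

Sample size formula for z-interval: n = (z*σ/E)²

n = (1.96 × 15.3 / 2)²
  = (14.994000)²
  = 224.8200

Round up to the nearest whole number: n = 225

225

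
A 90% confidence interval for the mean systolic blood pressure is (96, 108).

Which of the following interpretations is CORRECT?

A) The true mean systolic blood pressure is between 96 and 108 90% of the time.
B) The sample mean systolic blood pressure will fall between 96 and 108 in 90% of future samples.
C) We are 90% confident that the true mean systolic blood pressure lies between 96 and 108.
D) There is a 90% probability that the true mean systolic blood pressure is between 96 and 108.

A confidence interval represents our confidence in the procedure, not a probability statement about the parameter.

Key concept: If we repeated this sampling process many times and computed a 90% CI each time, about 90% of those intervals would contain the true population parameter.

For this specific interval (96, 108):
- Midpoint (point estimate): 102
- Margin of error: 6

The correct interpretation is the one stating confidence that the true parameter lies in the interval — option C.

C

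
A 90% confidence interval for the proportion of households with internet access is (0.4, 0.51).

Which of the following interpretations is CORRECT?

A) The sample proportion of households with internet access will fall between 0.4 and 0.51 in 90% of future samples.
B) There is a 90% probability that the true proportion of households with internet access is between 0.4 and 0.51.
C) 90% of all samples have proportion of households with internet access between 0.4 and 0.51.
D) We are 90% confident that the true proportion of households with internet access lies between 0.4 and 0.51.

A confidence interval represents our confidence in the procedure, not a probability statement about the parameter.

Key concept: If we repeated this sampling process many times and computed a 90% CI each time, about 90% of those intervals would contain the true population parameter.

For this specific interval (0.4, 0.51):
- Midpoint (point estimate): 0.455
- Margin of error: 0.055

The correct interpretation is the one stating confidence that the true parameter lies in the interval — option D.

D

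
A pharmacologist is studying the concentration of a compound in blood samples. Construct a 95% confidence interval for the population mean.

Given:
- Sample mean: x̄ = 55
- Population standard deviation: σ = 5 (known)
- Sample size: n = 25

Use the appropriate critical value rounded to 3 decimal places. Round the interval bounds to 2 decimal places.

The population standard deviation σ is known, so use a z-interval (standard normal critical value).

For 95% confidence, z* = 1.96 (from standard normal table)

Standard error: SE = σ/√n = 5/√25 = 1.000000

Margin of error: E = z* × SE = 1.96 × 1.000000 = 1.9600

Z-interval: x̄ ± E = 55 ± 1.9600 = (53.0400, 56.9600)

Rounded to 2 decimal places:

(53.04, 56.96)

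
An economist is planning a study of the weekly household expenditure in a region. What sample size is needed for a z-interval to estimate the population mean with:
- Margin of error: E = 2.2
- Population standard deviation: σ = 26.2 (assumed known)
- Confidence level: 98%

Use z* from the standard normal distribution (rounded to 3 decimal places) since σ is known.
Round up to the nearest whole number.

Using z* since population σ is known (z-interval formula).

For 98% confidence, z* = 2.326 (from standard normal table)

Sample size formula for z-interval: n = (z*σ/E)²

n = (2.326 × 26.2 / 2.2)²
  = (27.700545)²
  = 767.3202

Round up to the nearest whole number: n = 768

768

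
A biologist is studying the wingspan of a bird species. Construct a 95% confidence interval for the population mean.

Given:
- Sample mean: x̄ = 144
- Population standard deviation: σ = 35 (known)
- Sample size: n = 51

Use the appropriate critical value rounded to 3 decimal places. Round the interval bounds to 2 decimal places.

The population standard deviation σ is known, so use a z-interval (standard normal critical value).

For 95% confidence, z* = 1.96 (from standard normal table)

Standard error: SE = σ/√n = 35/√51 = 4.900980

Margin of error: E = z* × SE = 1.96 × 4.900980 = 9.6059

Z-interval: x̄ ± E = 144 ± 9.6059 = (134.3941, 153.6059)

Rounded to 2 decimal places:

(134.39, 153.61)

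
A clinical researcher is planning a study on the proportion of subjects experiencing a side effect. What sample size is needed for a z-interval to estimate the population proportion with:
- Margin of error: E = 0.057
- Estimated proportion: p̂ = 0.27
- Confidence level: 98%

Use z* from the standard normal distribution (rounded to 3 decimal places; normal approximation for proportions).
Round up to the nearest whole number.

Using z* for proportion z-interval (normal approximation).

For 98% confidence, z* = 2.326 (from standard normal table)

Sample size formula for proportion z-interval: n = z*²p̂(1-p̂)/E²

n = 2.326² × 0.27 × 0.73 / 0.057²
  = 5.410276 × 0.1971 / 0.003249
  = 328.2134

Round up to the nearest whole number: n = 329

329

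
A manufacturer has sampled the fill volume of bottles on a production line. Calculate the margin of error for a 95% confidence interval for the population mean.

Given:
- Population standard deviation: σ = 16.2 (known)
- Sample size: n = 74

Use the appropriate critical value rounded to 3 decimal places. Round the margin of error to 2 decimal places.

The population standard deviation σ is known, so use the z-interval margin of error formula.

For 95% confidence, z* = 1.96 (from standard normal table)

Margin of error formula for z-interval: E = z* × σ/√n

E = 1.96 × 16.2/√74
  = 1.96 × 1.883212
  = 3.6911

Rounded to 2 decimal places:

3.69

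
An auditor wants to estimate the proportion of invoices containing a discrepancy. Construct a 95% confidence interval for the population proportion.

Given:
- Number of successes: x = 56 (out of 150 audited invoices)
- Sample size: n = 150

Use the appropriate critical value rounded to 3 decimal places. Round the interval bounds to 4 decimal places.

Sample proportion: p̂ = 56/150 = 0.373333

Check conditions for normal approximation:
  np̂ = 56 ≥ 10 ✓
  n(1-p̂) = 94 ≥ 10 ✓

The sample is large enough, so use a z-interval (normal approximation) for the proportion.

For 95% confidence, z* = 1.96 (from standard normal table)

Standard error: SE = √(p̂(1-p̂)/n) = √(0.373333×0.626667/150) = 0.03949308

Margin of error: E = z* × SE = 1.96 × 0.03949308 = 0.077406

Z-interval: p̂ ± E = 0.373333 ± 0.077406 = (0.295927, 0.450740)

Rounded to 4 decimal places:

(0.2959, 0.4507)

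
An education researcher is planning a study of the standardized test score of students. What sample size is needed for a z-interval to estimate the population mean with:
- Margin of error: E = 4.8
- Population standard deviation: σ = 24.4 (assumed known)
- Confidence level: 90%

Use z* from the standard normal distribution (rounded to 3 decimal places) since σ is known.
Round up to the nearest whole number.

Using z* since population σ is known (z-interval formula).

For 90% confidence, z* = 1.645 (from standard normal table)

Sample size formula for z-interval: n = (z*σ/E)²

n = (1.645 × 24.4 / 4.8)²
  = (8.362083)²
  = 69.9244

Round up to the nearest whole number: n = 70

70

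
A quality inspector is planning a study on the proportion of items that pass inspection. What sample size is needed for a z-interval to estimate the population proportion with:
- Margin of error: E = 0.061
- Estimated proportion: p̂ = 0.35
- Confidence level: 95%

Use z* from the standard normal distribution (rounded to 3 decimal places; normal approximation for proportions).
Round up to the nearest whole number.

Using z* for proportion z-interval (normal approximation).

For 95% confidence, z* = 1.96 (from standard normal table)

Sample size formula for proportion z-interval: n = z*²p̂(1-p̂)/E²

n = 1.96² × 0.35 × 0.65 / 0.061²
  = 3.8416 × 0.2275 / 0.003721
  = 234.8734

Round up to the nearest whole number: n = 235

235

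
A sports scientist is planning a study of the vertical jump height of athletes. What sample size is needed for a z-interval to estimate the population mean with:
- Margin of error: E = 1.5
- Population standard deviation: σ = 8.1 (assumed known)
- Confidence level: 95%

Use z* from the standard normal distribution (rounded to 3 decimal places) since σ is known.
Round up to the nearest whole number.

Using z* since population σ is known (z-interval formula).

For 95% confidence, z* = 1.96 (from standard normal table)

Sample size formula for z-interval: n = (z*σ/E)²

n = (1.96 × 8.1 / 1.5)²
  = (10.584000)²
  = 112.0211

Round up to the nearest whole number: n = 113

113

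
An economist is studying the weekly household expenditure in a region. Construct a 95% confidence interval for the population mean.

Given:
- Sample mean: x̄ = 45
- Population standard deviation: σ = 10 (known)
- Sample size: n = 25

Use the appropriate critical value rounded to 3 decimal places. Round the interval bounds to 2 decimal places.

The population standard deviation σ is known, so use a z-interval (standard normal critical value).

For 95% confidence, z* = 1.96 (from standard normal table)

Standard error: SE = σ/√n = 10/√25 = 2.000000

Margin of error: E = z* × SE = 1.96 × 2.000000 = 3.9200

Z-interval: x̄ ± E = 45 ± 3.9200 = (41.0800, 48.9200)

Rounded to 2 decimal places:

(41.08, 48.92)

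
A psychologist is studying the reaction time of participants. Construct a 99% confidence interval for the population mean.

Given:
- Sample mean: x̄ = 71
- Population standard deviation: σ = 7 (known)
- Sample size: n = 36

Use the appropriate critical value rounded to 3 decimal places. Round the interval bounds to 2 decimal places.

The population standard deviation σ is known, so use a z-interval (standard normal critical value).

For 99% confidence, z* = 2.576 (from standard normal table)

Standard error: SE = σ/√n = 7/√36 = 1.166667

Margin of error: E = z* × SE = 2.576 × 1.166667 = 3.0053

Z-interval: x̄ ± E = 71 ± 3.0053 = (67.9947, 74.0053)

Rounded to 2 decimal places:

(67.99, 74.01)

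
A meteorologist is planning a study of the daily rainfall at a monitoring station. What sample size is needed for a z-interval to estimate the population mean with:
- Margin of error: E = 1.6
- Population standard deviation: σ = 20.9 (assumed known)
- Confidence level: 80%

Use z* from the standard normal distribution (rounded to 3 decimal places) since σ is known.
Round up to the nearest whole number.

Using z* since population σ is known (z-interval formula).

For 80% confidence, z* = 1.282 (from standard normal table)

Sample size formula for z-interval: n = (z*σ/E)²

n = (1.282 × 20.9 / 1.6)²
  = (16.746125)²
  = 280.4327

Round up to the nearest whole number: n = 281

281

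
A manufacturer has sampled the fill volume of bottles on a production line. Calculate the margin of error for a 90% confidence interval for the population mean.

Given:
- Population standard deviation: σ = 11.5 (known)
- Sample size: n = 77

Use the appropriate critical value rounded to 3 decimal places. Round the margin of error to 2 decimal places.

The population standard deviation σ is known, so use the z-interval margin of error formula.

For 90% confidence, z* = 1.645 (from standard normal table)

Margin of error formula for z-interval: E = z* × σ/√n

E = 1.645 × 11.5/√77
  = 1.645 × 1.310547
  = 2.1558

Rounded to 2 decimal places:

2.16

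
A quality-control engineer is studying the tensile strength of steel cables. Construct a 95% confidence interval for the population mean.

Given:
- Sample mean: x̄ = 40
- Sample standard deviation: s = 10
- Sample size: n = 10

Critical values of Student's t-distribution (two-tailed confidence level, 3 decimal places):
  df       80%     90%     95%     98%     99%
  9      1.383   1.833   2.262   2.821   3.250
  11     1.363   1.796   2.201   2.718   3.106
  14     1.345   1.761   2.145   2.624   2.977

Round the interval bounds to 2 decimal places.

The population standard deviation σ is unknown (only the sample standard deviation s is given), so use a t-interval with df = n - 1 = 10 - 1 = 9.

For 95% confidence with df = 9, t* = 2.262 (from t-table)

Standard error: SE = s/√n = 10/√10 = 3.162278

Margin of error: E = t* × SE = 2.262 × 3.162278 = 7.1531

T-interval: x̄ ± E = 40 ± 7.1531 = (32.8469, 47.1531)

Rounded to 2 decimal places:

(32.85, 47.15)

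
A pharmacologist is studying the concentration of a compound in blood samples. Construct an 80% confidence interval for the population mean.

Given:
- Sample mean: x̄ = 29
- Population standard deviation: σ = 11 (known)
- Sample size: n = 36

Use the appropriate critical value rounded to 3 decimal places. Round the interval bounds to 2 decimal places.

The population standard deviation σ is known, so use a z-interval (standard normal critical value).

For 80% confidence, z* = 1.282 (from standard normal table)

Standard error: SE = σ/√n = 11/√36 = 1.833333

Margin of error: E = z* × SE = 1.282 × 1.833333 = 2.3503

Z-interval: x̄ ± E = 29 ± 2.3503 = (26.6497, 31.3503)

Rounded to 2 decimal places:

(26.65, 31.35)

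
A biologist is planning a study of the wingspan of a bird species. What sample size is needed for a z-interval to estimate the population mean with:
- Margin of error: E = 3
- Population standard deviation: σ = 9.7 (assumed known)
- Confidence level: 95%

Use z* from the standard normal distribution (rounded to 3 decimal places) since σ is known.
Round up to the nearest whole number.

Using z* since population σ is known (z-interval formula).

For 95% confidence, z* = 1.96 (from standard normal table)

Sample size formula for z-interval: n = (z*σ/E)²

n = (1.96 × 9.7 / 3)²
  = (6.337333)²
  = 40.1618

Round up to the nearest whole number: n = 41

41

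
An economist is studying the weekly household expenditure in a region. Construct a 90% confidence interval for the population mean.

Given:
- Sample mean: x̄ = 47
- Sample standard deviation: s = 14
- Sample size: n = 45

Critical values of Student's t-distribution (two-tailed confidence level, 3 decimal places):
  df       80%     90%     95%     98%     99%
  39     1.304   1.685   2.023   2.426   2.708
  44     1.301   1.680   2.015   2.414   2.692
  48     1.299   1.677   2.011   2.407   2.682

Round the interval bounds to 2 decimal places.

The population standard deviation σ is unknown (only the sample standard deviation s is given), so use a t-interval with df = n - 1 = 45 - 1 = 44.

For 90% confidence with df = 44, t* = 1.680 (from t-table)

Standard error: SE = s/√n = 14/√45 = 2.086997

Margin of error: E = t* × SE = 1.680 × 2.086997 = 3.5062

T-interval: x̄ ± E = 47 ± 3.5062 = (43.4938, 50.5062)

Rounded to 2 decimal places:

(43.49, 50.51)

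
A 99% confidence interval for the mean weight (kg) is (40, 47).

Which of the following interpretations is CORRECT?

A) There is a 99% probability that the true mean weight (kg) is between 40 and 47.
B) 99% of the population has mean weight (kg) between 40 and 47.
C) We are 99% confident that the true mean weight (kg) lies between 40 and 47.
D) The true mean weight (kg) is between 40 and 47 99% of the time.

A confidence interval represents our confidence in the procedure, not a probability statement about the parameter.

Key concept: If we repeated this sampling process many times and computed a 99% CI each time, about 99% of those intervals would contain the true population parameter.

For this specific interval (40, 47):
- Midpoint (point estimate): 43.5
- Margin of error: 3.5

The correct interpretation is the one stating confidence that the true parameter lies in the interval — option C.

C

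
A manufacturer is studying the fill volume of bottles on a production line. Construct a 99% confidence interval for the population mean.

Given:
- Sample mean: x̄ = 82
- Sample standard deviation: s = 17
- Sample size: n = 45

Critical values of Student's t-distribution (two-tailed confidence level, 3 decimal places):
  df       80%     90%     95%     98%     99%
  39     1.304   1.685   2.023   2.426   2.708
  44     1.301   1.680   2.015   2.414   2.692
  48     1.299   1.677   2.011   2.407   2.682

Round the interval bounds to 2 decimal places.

The population standard deviation σ is unknown (only the sample standard deviation s is given), so use a t-interval with df = n - 1 = 45 - 1 = 44.

For 99% confidence with df = 44, t* = 2.692 (from t-table)

Standard error: SE = s/√n = 17/√45 = 2.534210

Margin of error: E = t* × SE = 2.692 × 2.534210 = 6.8221

T-interval: x̄ ± E = 82 ± 6.8221 = (75.1779, 88.8221)

Rounded to 2 decimal places:

(75.18, 88.82)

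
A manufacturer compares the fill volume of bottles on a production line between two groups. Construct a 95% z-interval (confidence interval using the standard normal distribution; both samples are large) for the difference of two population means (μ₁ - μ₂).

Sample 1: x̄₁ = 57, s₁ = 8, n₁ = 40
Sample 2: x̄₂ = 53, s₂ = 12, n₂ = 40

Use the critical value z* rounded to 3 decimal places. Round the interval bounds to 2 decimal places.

Both samples are large (n₁ = 40 ≥ 30, n₂ = 40 ≥ 30), so a z-interval for the difference of means applies.

Point estimate: x̄₁ - x̄₂ = 57 - 53 = 4

Standard error: SE = √(s₁²/n₁ + s₂²/n₂)
= √(8²/40 + 12²/40)
= √(1.600000 + 3.600000)
= 2.280351

For 95% confidence, z* = 1.96 (from standard normal table)
Margin of error: E = z* × SE = 1.96 × 2.280351 = 4.4695

Z-interval: (x̄₁ - x̄₂) ± E = 4 ± 4.4695 = (-0.4695, 8.4695)

Rounded to 2 decimal places:

(-0.47, 8.47)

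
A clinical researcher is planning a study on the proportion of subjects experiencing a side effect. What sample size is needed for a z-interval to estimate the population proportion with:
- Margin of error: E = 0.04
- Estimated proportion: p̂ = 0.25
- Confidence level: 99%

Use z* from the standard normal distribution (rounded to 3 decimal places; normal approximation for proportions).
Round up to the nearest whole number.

Using z* for proportion z-interval (normal approximation).

For 99% confidence, z* = 2.576 (from standard normal table)

Sample size formula for proportion z-interval: n = z*²p̂(1-p̂)/E²

n = 2.576² × 0.25 × 0.75 / 0.04²
  = 6.635776 × 0.1875 / 0.0016
  = 777.6300

Round up to the nearest whole number: n = 778

778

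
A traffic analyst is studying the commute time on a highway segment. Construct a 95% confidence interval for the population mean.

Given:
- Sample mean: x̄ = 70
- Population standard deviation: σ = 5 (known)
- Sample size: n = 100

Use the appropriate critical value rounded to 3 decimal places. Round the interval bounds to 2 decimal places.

The population standard deviation σ is known, so use a z-interval (standard normal critical value).

For 95% confidence, z* = 1.96 (from standard normal table)

Standard error: SE = σ/√n = 5/√100 = 0.500000

Margin of error: E = z* × SE = 1.96 × 0.500000 = 0.9800

Z-interval: x̄ ± E = 70 ± 0.9800 = (69.0200, 70.9800)

Rounded to 2 decimal places:

(69.02, 70.98)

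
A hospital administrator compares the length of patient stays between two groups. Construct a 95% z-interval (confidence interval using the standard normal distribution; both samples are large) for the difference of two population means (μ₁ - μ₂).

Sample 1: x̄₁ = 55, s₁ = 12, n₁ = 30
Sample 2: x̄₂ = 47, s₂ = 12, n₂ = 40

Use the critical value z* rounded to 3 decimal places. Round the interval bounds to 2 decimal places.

Both samples are large (n₁ = 30 ≥ 30, n₂ = 40 ≥ 30), so a z-interval for the difference of means applies.

Point estimate: x̄₁ - x̄₂ = 55 - 47 = 8

Standard error: SE = √(s₁²/n₁ + s₂²/n₂)
= √(12²/30 + 12²/40)
= √(4.800000 + 3.600000)
= 2.898275

For 95% confidence, z* = 1.96 (from standard normal table)
Margin of error: E = z* × SE = 1.96 × 2.898275 = 5.6806

Z-interval: (x̄₁ - x̄₂) ± E = 8 ± 5.6806 = (2.3194, 13.6806)

Rounded to 2 decimal places:

(2.32, 13.68)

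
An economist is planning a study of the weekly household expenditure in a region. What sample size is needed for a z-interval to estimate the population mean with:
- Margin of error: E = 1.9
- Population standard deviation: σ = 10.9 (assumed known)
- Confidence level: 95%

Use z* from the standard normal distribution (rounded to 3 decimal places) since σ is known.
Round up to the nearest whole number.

Using z* since population σ is known (z-interval formula).

For 95% confidence, z* = 1.96 (from standard normal table)

Sample size formula for z-interval: n = (z*σ/E)²

n = (1.96 × 10.9 / 1.9)²
  = (11.244211)²
  = 126.4323

Round up to the nearest whole number: n = 127

127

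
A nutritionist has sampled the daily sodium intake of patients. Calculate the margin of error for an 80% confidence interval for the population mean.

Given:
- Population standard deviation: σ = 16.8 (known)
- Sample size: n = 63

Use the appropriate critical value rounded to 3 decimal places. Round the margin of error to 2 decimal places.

The population standard deviation σ is known, so use the z-interval margin of error formula.

For 80% confidence, z* = 1.282 (from standard normal table)

Margin of error formula for z-interval: E = z* × σ/√n

E = 1.282 × 16.8/√63
  = 1.282 × 2.116601
  = 2.7135

Rounded to 2 decimal places:

2.71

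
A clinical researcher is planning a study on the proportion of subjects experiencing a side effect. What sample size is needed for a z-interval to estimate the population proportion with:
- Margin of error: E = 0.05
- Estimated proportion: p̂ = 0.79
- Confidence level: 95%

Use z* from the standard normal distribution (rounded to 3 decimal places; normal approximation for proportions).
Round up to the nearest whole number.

Using z* for proportion z-interval (normal approximation).

For 95% confidence, z* = 1.96 (from standard normal table)

Sample size formula for proportion z-interval: n = z*²p̂(1-p̂)/E²

n = 1.96² × 0.79 × 0.21 / 0.05²
  = 3.8416 × 0.1659 / 0.0025
  = 254.9286

Round up to the nearest whole number: n = 255

255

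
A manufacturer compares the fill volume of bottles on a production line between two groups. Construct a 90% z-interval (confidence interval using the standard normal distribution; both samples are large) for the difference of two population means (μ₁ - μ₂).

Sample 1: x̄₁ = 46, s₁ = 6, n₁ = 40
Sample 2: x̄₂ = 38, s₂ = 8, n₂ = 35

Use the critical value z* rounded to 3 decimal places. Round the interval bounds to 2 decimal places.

Both samples are large (n₁ = 40 ≥ 30, n₂ = 35 ≥ 30), so a z-interval for the difference of means applies.

Point estimate: x̄₁ - x̄₂ = 46 - 38 = 8

Standard error: SE = √(s₁²/n₁ + s₂²/n₂)
= √(6²/40 + 8²/35)
= √(0.900000 + 1.828571)
= 1.651839

For 90% confidence, z* = 1.645 (from standard normal table)
Margin of error: E = z* × SE = 1.645 × 1.651839 = 2.7173

Z-interval: (x̄₁ - x̄₂) ± E = 8 ± 2.7173 = (5.2827, 10.7173)

Rounded to 2 decimal places:

(5.28, 10.72)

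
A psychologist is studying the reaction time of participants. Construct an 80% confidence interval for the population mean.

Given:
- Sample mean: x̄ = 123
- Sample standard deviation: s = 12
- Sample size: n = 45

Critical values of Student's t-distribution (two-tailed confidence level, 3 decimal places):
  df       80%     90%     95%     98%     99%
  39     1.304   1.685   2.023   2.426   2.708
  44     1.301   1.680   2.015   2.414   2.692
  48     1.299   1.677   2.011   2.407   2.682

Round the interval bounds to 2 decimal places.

The population standard deviation σ is unknown (only the sample standard deviation s is given), so use a t-interval with df = n - 1 = 45 - 1 = 44.

For 80% confidence with df = 44, t* = 1.301 (from t-table)

Standard error: SE = s/√n = 12/√45 = 1.788854

Margin of error: E = t* × SE = 1.301 × 1.788854 = 2.3273

T-interval: x̄ ± E = 123 ± 2.3273 = (120.6727, 125.3273)

Rounded to 2 decimal places:

(120.67, 125.33)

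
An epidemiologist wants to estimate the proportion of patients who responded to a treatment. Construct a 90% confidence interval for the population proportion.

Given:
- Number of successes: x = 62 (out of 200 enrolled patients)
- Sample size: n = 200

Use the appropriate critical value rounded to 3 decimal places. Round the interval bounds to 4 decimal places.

Sample proportion: p̂ = 62/200 = 0.310000

Check conditions for normal approximation:
  np̂ = 62 ≥ 10 ✓
  n(1-p̂) = 138 ≥ 10 ✓

The sample is large enough, so use a z-interval (normal approximation) for the proportion.

For 90% confidence, z* = 1.645 (from standard normal table)

Standard error: SE = √(p̂(1-p̂)/n) = √(0.310000×0.690000/200) = 0.03270321

Margin of error: E = z* × SE = 1.645 × 0.03270321 = 0.053797

Z-interval: p̂ ± E = 0.310000 ± 0.053797 = (0.256203, 0.363797)

Rounded to 4 decimal places:

(0.2562, 0.3638)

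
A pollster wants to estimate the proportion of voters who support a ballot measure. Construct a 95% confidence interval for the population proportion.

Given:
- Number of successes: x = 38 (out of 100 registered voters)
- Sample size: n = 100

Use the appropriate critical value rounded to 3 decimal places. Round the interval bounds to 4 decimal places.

Sample proportion: p̂ = 38/100 = 0.380000

Check conditions for normal approximation:
  np̂ = 38 ≥ 10 ✓
  n(1-p̂) = 62 ≥ 10 ✓

The sample is large enough, so use a z-interval (normal approximation) for the proportion.

For 95% confidence, z* = 1.96 (from standard normal table)

Standard error: SE = √(p̂(1-p̂)/n) = √(0.380000×0.620000/100) = 0.04853864

Margin of error: E = z* × SE = 1.96 × 0.04853864 = 0.095136

Z-interval: p̂ ± E = 0.380000 ± 0.095136 = (0.284864, 0.475136)

Rounded to 4 decimal places:

(0.2849, 0.4751)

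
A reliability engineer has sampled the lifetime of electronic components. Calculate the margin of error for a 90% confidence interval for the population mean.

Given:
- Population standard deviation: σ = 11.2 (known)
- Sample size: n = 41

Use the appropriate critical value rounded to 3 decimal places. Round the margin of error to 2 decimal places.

The population standard deviation σ is known, so use the z-interval margin of error formula.

For 90% confidence, z* = 1.645 (from standard normal table)

Margin of error formula for z-interval: E = z* × σ/√n

E = 1.645 × 11.2/√41
  = 1.645 × 1.749146
  = 2.8773

Rounded to 2 decimal places:

2.88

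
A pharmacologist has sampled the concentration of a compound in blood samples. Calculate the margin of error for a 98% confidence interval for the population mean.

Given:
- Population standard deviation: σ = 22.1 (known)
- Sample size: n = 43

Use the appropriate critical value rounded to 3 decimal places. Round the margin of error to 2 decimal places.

The population standard deviation σ is known, so use the z-interval margin of error formula.

For 98% confidence, z* = 2.326 (from standard normal table)

Margin of error formula for z-interval: E = z* × σ/√n

E = 2.326 × 22.1/√43
  = 2.326 × 3.370218
  = 7.8391

Rounded to 2 decimal places:

7.84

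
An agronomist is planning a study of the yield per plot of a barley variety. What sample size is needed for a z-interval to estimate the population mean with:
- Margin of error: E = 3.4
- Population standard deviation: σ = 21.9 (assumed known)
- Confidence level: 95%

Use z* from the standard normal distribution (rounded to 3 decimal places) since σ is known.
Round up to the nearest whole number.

Using z* since population σ is known (z-interval formula).

For 95% confidence, z* = 1.96 (from standard normal table)

Sample size formula for z-interval: n = (z*σ/E)²

n = (1.96 × 21.9 / 3.4)²
  = (12.624706)²
  = 159.3832

Round up to the nearest whole number: n = 160

160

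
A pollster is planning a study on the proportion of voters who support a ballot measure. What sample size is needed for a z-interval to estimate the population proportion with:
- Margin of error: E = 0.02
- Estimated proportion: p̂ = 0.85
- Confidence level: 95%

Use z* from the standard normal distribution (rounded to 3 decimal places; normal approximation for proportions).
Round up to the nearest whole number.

Using z* for proportion z-interval (normal approximation).

For 95% confidence, z* = 1.96 (from standard normal table)

Sample size formula for proportion z-interval: n = z*²p̂(1-p̂)/E²

n = 1.96² × 0.85 × 0.15 / 0.02²
  = 3.8416 × 0.1275 / 0.0004
  = 1224.5100

Round up to the nearest whole number: n = 1225

1225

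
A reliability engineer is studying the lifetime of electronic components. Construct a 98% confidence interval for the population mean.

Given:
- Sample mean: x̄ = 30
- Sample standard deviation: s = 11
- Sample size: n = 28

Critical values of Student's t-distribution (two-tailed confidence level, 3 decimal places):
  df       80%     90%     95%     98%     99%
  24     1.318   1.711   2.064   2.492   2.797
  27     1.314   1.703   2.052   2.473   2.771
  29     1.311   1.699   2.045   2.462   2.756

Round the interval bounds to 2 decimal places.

The population standard deviation σ is unknown (only the sample standard deviation s is given), so use a t-interval with df = n - 1 = 28 - 1 = 27.

For 98% confidence with df = 27, t* = 2.473 (from t-table)

Standard error: SE = s/√n = 11/√28 = 2.078805

Margin of error: E = t* × SE = 2.473 × 2.078805 = 5.1409

T-interval: x̄ ± E = 30 ± 5.1409 = (24.8591, 35.1409)

Rounded to 2 decimal places:

(24.86, 35.14)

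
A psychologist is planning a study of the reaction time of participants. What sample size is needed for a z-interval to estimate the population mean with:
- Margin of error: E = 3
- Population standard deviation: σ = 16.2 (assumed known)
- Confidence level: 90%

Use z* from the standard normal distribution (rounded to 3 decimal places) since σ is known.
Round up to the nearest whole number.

Using z* since population σ is known (z-interval formula).

For 90% confidence, z* = 1.645 (from standard normal table)

Sample size formula for z-interval: n = (z*σ/E)²

n = (1.645 × 16.2 / 3)²
  = (8.883000)²
  = 78.9077

Round up to the nearest whole number: n = 79

79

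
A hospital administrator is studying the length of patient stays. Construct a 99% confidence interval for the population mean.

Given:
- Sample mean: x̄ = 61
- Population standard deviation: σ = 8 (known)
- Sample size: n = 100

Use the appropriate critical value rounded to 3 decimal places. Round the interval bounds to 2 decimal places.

The population standard deviation σ is known, so use a z-interval (standard normal critical value).

For 99% confidence, z* = 2.576 (from standard normal table)

Standard error: SE = σ/√n = 8/√100 = 0.800000

Margin of error: E = z* × SE = 2.576 × 0.800000 = 2.0608

Z-interval: x̄ ± E = 61 ± 2.0608 = (58.9392, 63.0608)

Rounded to 2 decimal places:

(58.94, 63.06)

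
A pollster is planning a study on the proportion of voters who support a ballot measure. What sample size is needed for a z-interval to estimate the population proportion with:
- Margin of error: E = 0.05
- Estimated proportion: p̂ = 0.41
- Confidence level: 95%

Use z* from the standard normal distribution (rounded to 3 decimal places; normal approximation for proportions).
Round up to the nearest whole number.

Using z* for proportion z-interval (normal approximation).

For 95% confidence, z* = 1.96 (from standard normal table)

Sample size formula for proportion z-interval: n = z*²p̂(1-p̂)/E²

n = 1.96² × 0.41 × 0.59 / 0.05²
  = 3.8416 × 0.2419 / 0.0025
  = 371.7132

Round up to the nearest whole number: n = 372

372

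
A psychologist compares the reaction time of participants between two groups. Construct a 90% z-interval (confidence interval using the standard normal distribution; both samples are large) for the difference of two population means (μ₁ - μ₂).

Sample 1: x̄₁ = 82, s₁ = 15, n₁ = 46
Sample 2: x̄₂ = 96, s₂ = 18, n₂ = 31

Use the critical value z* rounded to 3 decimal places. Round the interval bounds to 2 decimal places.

Both samples are large (n₁ = 46 ≥ 30, n₂ = 31 ≥ 30), so a z-interval for the difference of means applies.

Point estimate: x̄₁ - x̄₂ = 82 - 96 = -14

Standard error: SE = √(s₁²/n₁ + s₂²/n₂)
= √(15²/46 + 18²/31)
= √(4.891304 + 10.451613)
= 3.917004

For 90% confidence, z* = 1.645 (from standard normal table)
Margin of error: E = z* × SE = 1.645 × 3.917004 = 6.4435

Z-interval: (x̄₁ - x̄₂) ± E = -14 ± 6.4435 = (-20.4435, -7.5565)

Rounded to 2 decimal places:

(-20.44, -7.56)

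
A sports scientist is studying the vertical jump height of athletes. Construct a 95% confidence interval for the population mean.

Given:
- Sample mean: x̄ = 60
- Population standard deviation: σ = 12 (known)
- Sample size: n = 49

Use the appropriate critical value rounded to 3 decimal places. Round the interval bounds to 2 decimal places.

The population standard deviation σ is known, so use a z-interval (standard normal critical value).

For 95% confidence, z* = 1.96 (from standard normal table)

Standard error: SE = σ/√n = 12/√49 = 1.714286

Margin of error: E = z* × SE = 1.96 × 1.714286 = 3.3600

Z-interval: x̄ ± E = 60 ± 3.3600 = (56.6400, 63.3600)

Rounded to 2 decimal places:

(56.64, 63.36)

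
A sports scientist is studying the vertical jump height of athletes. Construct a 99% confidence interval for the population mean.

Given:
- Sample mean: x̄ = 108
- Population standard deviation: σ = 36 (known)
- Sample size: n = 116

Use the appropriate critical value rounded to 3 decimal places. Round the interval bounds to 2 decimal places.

The population standard deviation σ is known, so use a z-interval (standard normal critical value).

For 99% confidence, z* = 2.576 (from standard normal table)

Standard error: SE = σ/√n = 36/√116 = 3.342516

Margin of error: E = z* × SE = 2.576 × 3.342516 = 8.6103

Z-interval: x̄ ± E = 108 ± 8.6103 = (99.3897, 116.6103)

Rounded to 2 decimal places:

(99.39, 116.61)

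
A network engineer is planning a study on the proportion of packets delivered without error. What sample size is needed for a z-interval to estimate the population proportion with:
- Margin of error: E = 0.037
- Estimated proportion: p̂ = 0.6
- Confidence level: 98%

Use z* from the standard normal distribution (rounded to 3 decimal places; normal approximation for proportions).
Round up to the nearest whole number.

Using z* for proportion z-interval (normal approximation).

For 98% confidence, z* = 2.326 (from standard normal table)

Sample size formula for proportion z-interval: n = z*²p̂(1-p̂)/E²

n = 2.326² × 0.6 × 0.4 / 0.037²
  = 5.410276 × 0.24 / 0.001369
  = 948.4779

Round up to the nearest whole number: n = 949

949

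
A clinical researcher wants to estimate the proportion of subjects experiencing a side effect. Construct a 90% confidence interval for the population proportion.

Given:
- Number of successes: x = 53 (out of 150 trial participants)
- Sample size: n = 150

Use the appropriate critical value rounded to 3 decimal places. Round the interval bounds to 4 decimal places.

Sample proportion: p̂ = 53/150 = 0.353333

Check conditions for normal approximation:
  np̂ = 53 ≥ 10 ✓
  n(1-p̂) = 97 ≥ 10 ✓

The sample is large enough, so use a z-interval (normal approximation) for the proportion.

For 90% confidence, z* = 1.645 (from standard normal table)

Standard error: SE = √(p̂(1-p̂)/n) = √(0.353333×0.646667/150) = 0.03902895

Margin of error: E = z* × SE = 1.645 × 0.03902895 = 0.064203

Z-interval: p̂ ± E = 0.353333 ± 0.064203 = (0.289131, 0.417536)

Rounded to 4 decimal places:

(0.2891, 0.4175)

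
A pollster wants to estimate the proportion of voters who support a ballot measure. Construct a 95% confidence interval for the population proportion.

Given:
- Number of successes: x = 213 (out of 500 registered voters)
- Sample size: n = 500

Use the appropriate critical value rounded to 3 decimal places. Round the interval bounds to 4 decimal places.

Sample proportion: p̂ = 213/500 = 0.426000

Check conditions for normal approximation:
  np̂ = 213 ≥ 10 ✓
  n(1-p̂) = 287 ≥ 10 ✓

The sample is large enough, so use a z-interval (normal approximation) for the proportion.

For 95% confidence, z* = 1.96 (from standard normal table)

Standard error: SE = √(p̂(1-p̂)/n) = √(0.426000×0.574000/500) = 0.02211443

Margin of error: E = z* × SE = 1.96 × 0.02211443 = 0.043344

Z-interval: p̂ ± E = 0.426000 ± 0.043344 = (0.382656, 0.469344)

Rounded to 4 decimal places:

(0.3827, 0.4693)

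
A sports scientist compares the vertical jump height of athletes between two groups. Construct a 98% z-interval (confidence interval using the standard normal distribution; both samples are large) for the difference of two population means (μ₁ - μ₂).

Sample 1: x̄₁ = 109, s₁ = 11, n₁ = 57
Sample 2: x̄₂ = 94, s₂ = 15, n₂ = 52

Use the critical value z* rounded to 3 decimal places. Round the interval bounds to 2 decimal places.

Both samples are large (n₁ = 57 ≥ 30, n₂ = 52 ≥ 30), so a z-interval for the difference of means applies.

Point estimate: x̄₁ - x̄₂ = 109 - 94 = 15

Standard error: SE = √(s₁²/n₁ + s₂²/n₂)
= √(11²/57 + 15²/52)
= √(2.122807 + 4.326923)
= 2.539632

For 98% confidence, z* = 2.326 (from standard normal table)
Margin of error: E = z* × SE = 2.326 × 2.539632 = 5.9072

Z-interval: (x̄₁ - x̄₂) ± E = 15 ± 5.9072 = (9.0928, 20.9072)

Rounded to 2 decimal places:

(9.09, 20.91)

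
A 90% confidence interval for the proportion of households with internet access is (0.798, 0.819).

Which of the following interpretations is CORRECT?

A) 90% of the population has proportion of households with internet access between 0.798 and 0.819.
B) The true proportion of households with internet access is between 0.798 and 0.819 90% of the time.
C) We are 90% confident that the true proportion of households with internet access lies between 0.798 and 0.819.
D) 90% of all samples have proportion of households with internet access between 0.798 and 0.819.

A confidence interval represents our confidence in the procedure, not a probability statement about the parameter.

Key concept: If we repeated this sampling process many times and computed a 90% CI each time, about 90% of those intervals would contain the true population parameter.

For this specific interval (0.798, 0.819):
- Midpoint (point estimate): 0.8085
- Margin of error: 0.0105

The correct interpretation is the one stating confidence that the true parameter lies in the interval — option C.

C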